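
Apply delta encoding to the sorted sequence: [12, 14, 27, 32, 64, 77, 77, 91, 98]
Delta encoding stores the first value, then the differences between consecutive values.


First value: 12
Deltas:
  14 - 12 = 2
  27 - 14 = 13
  32 - 27 = 5
  64 - 32 = 32
  77 - 64 = 13
  77 - 77 = 0
  91 - 77 = 14
  98 - 91 = 7


Delta encoded: [12, 2, 13, 5, 32, 13, 0, 14, 7]


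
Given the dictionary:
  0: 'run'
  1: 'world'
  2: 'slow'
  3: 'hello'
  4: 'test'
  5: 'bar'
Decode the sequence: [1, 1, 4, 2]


Look up each index in the dictionary:
  1 -> 'world'
  1 -> 'world'
  4 -> 'test'
  2 -> 'slow'

Decoded: "world world test slow"


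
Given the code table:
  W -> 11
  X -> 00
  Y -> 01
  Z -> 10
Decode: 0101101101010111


Decoding:
01 -> Y
01 -> Y
10 -> Z
11 -> W
01 -> Y
01 -> Y
01 -> Y
11 -> W


Result: YYZWYYYW


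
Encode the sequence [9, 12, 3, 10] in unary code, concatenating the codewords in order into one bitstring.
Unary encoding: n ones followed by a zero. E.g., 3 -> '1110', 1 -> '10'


Encode each number as n ones followed by a terminating 0:
  9 -> 1111111110 (10 bits)
  12 -> 1111111111110 (13 bits)
  3 -> 1110 (4 bits)
  10 -> 11111111110 (11 bits)
Total length = 10 + 13 + 4 + 11 = 38 bits.

Unary([9, 12, 3, 10]) = 11111111101111111111110111011111111110 (38 bits)


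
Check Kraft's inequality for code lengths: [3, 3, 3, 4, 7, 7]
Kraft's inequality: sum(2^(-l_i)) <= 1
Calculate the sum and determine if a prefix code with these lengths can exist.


Sum = 2^(-3) + 2^(-3) + 2^(-3) + 2^(-4) + 2^(-7) + 2^(-7)
    = 0.125 + 0.125 + 0.125 + 0.0625 + 0.0078125 + 0.0078125
    = 58/128 = 0.453125
Since 0.453125 <= 1, Kraft's inequality IS satisfied.
A prefix code with these lengths CAN exist.

Kraft sum = 0.453125. Satisfied.


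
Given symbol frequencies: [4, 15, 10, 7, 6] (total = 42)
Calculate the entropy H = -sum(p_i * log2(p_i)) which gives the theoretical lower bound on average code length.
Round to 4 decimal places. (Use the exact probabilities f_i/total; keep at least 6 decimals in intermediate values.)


Per-symbol terms -p_i * log2(p_i) with p_i = f_i/42:
  p = 4/42 = 0.095238: log2(p) = -3.392317, -p*log2(p) = 0.323078
  p = 15/42 = 0.357143: log2(p) = -1.485427, -p*log2(p) = 0.530510
  p = 10/42 = 0.238095: log2(p) = -2.070389, -p*log2(p) = 0.492950
  p = 7/42 = 0.166667: log2(p) = -2.584963, -p*log2(p) = 0.430827
  p = 6/42 = 0.142857: log2(p) = -2.807355, -p*log2(p) = 0.401051
H = 0.323078 + 0.530510 + 0.492950 + 0.430827 + 0.401051 = 2.178416

H = 2.1784 bits/symbol


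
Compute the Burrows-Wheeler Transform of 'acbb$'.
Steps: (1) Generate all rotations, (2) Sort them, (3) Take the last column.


Rotations (sorted):
  0: $acbb -> last char: b
  1: acbb$ -> last char: $
  2: b$acb -> last char: b
  3: bb$ac -> last char: c
  4: cbb$a -> last char: a


BWT = b$bca


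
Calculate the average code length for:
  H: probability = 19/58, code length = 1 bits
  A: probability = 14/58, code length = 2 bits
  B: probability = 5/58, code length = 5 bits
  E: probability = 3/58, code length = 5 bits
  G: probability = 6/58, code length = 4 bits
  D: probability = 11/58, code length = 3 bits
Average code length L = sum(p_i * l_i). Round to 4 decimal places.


Weighted contributions p_i * l_i:
  H: (19/58) * 1 = 19/58
  A: (14/58) * 2 = 28/58
  B: (5/58) * 5 = 25/58
  E: (3/58) * 5 = 15/58
  G: (6/58) * 4 = 24/58
  D: (11/58) * 3 = 33/58
Sum = (19 + 28 + 25 + 15 + 24 + 33)/58 = 144/58

L = 144/58 = 2.4828 bits/symbol


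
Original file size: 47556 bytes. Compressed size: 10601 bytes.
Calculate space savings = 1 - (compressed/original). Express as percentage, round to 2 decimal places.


ratio = compressed/original = 10601/47556 = 0.222916
savings = 1 - ratio = 1 - 0.222916 = 0.777084
as a percentage: 0.777084 * 100 = 77.71%

Space savings = 1 - 10601/47556 = 77.71%


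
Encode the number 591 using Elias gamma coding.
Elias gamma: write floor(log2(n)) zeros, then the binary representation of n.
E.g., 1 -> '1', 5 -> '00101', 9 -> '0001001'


num_bits = floor(log2(591)) + 1 = 10
leading_zeros = num_bits - 1 = 9
binary(591) = 1001001111

Elias gamma(591) = '000000000' + '1001001111' = 0000000001001001111 (19 bits)


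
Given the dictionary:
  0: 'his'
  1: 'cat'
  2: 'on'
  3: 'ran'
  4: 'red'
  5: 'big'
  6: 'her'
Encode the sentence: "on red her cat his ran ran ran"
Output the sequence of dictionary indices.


Look up each word in the dictionary:
  'on' -> 2
  'red' -> 4
  'her' -> 6
  'cat' -> 1
  'his' -> 0
  'ran' -> 3
  'ran' -> 3
  'ran' -> 3

Encoded: [2, 4, 6, 1, 0, 3, 3, 3]


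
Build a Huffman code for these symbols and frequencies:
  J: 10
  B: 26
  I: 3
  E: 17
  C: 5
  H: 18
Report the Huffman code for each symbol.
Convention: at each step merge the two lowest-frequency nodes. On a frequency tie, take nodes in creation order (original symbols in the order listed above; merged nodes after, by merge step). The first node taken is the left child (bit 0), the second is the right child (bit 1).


Huffman tree construction:
Step 1: Merge I(3) + C(5) = 8
Step 2: Merge (I+C)(8) + J(10) = 18
Step 3: Merge E(17) + H(18) = 35
Step 4: Merge ((I+C)+J)(18) + B(26) = 44
Step 5: Merge (E+H)(35) + (((I+C)+J)+B)(44) = 79
Read each symbol's code off the tree from the root (left child = 0, right child = 1).

Codes:
  J: 101 (length 3)
  B: 11 (length 2)
  I: 1000 (length 4)
  E: 00 (length 2)
  C: 1001 (length 4)
  H: 01 (length 2)
Average code length: 184/79 = 2.3291 bits/symbol


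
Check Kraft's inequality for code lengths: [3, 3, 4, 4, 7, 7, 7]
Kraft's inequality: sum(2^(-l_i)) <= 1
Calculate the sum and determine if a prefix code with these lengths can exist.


Sum = 2^(-3) + 2^(-3) + 2^(-4) + 2^(-4) + 2^(-7) + 2^(-7) + 2^(-7)
    = 0.125 + 0.125 + 0.0625 + 0.0625 + 0.0078125 + 0.0078125 + 0.0078125
    = 51/128 = 0.3984375
Since 0.3984375 <= 1, Kraft's inequality IS satisfied.
A prefix code with these lengths CAN exist.

Kraft sum = 0.3984375. Satisfied.


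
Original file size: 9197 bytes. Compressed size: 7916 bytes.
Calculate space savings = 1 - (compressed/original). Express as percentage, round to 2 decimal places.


ratio = compressed/original = 7916/9197 = 0.860715
savings = 1 - ratio = 1 - 0.860715 = 0.139285
as a percentage: 0.139285 * 100 = 13.93%

Space savings = 1 - 7916/9197 = 13.93%


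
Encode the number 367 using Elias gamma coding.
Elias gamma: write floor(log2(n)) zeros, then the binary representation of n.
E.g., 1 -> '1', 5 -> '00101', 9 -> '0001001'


num_bits = floor(log2(367)) + 1 = 9
leading_zeros = num_bits - 1 = 8
binary(367) = 101101111

Elias gamma(367) = '00000000' + '101101111' = 00000000101101111 (17 bits)


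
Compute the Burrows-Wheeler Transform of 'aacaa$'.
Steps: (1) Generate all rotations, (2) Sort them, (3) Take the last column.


Rotations (sorted):
  0: $aacaa -> last char: a
  1: a$aaca -> last char: a
  2: aa$aac -> last char: c
  3: aacaa$ -> last char: $
  4: acaa$a -> last char: a
  5: caa$aa -> last char: a


BWT = aac$aa


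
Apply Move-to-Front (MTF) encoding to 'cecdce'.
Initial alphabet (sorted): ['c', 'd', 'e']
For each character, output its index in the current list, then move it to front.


MTF encoding:
'c': index 0 in ['c', 'd', 'e'] -> ['c', 'd', 'e']
'e': index 2 in ['c', 'd', 'e'] -> ['e', 'c', 'd']
'c': index 1 in ['e', 'c', 'd'] -> ['c', 'e', 'd']
'd': index 2 in ['c', 'e', 'd'] -> ['d', 'c', 'e']
'c': index 1 in ['d', 'c', 'e'] -> ['c', 'd', 'e']
'e': index 2 in ['c', 'd', 'e'] -> ['e', 'c', 'd']


Output: [0, 2, 1, 2, 1, 2]


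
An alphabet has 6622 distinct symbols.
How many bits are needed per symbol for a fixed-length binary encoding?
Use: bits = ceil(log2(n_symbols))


log2(6622) = 12.6931
Bracket: 2^12 = 4096 < 6622 <= 2^13 = 8192
So ceil(log2(6622)) = 13

bits = ceil(log2(6622)) = ceil(12.6931) = 13 bits


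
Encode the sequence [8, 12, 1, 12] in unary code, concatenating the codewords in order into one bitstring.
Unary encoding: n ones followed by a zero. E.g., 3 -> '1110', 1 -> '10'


Encode each number as n ones followed by a terminating 0:
  8 -> 111111110 (9 bits)
  12 -> 1111111111110 (13 bits)
  1 -> 10 (2 bits)
  12 -> 1111111111110 (13 bits)
Total length = 9 + 13 + 2 + 13 = 37 bits.

Unary([8, 12, 1, 12]) = 1111111101111111111110101111111111110 (37 bits)


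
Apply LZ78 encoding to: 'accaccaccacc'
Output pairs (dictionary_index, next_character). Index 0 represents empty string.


LZ78 encoding steps:
Dictionary: {0: ''}
Step 1: w='' (idx 0), next='a' -> output (0, 'a'), add 'a' as idx 1
Step 2: w='' (idx 0), next='c' -> output (0, 'c'), add 'c' as idx 2
Step 3: w='c' (idx 2), next='a' -> output (2, 'a'), add 'ca' as idx 3
Step 4: w='c' (idx 2), next='c' -> output (2, 'c'), add 'cc' as idx 4
Step 5: w='a' (idx 1), next='c' -> output (1, 'c'), add 'ac' as idx 5
Step 6: w='ca' (idx 3), next='c' -> output (3, 'c'), add 'cac' as idx 6
Step 7: w='c' (idx 2), end of input -> output (2, '')


Encoded: [(0, 'a'), (0, 'c'), (2, 'a'), (2, 'c'), (1, 'c'), (3, 'c'), (2, '')]


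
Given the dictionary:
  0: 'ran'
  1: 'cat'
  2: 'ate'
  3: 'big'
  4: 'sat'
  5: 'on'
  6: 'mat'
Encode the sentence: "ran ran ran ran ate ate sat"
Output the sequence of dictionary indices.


Look up each word in the dictionary:
  'ran' -> 0
  'ran' -> 0
  'ran' -> 0
  'ran' -> 0
  'ate' -> 2
  'ate' -> 2
  'sat' -> 4

Encoded: [0, 0, 0, 0, 2, 2, 4]


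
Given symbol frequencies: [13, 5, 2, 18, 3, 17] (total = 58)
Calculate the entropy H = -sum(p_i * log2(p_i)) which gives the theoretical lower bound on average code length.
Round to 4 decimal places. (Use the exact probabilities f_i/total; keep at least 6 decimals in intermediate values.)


Per-symbol terms -p_i * log2(p_i) with p_i = f_i/58:
  p = 13/58 = 0.224138: log2(p) = -2.157541, -p*log2(p) = 0.483587
  p = 5/58 = 0.086207: log2(p) = -3.536053, -p*log2(p) = 0.304832
  p = 2/58 = 0.034483: log2(p) = -4.857981, -p*log2(p) = 0.167517
  p = 18/58 = 0.310345: log2(p) = -1.688056, -p*log2(p) = 0.523879
  p = 3/58 = 0.051724: log2(p) = -4.273018, -p*log2(p) = 0.221018
  p = 17/58 = 0.293103: log2(p) = -1.770518, -p*log2(p) = 0.518945
H = 0.483587 + 0.304832 + 0.167517 + 0.523879 + 0.221018 + 0.518945 = 2.219778

H = 2.2198 bits/symbol


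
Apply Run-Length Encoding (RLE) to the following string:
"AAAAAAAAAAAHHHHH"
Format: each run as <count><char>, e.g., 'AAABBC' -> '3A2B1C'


Scanning runs left to right:
  i=0: run of 'A' x 11 -> '11A'
  i=11: run of 'H' x 5 -> '5H'

RLE = 11A5H


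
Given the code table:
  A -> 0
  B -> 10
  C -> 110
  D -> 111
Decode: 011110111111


Decoding:
0 -> A
111 -> D
10 -> B
111 -> D
111 -> D


Result: ADBDD


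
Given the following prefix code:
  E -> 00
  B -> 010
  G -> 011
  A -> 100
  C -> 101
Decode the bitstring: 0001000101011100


Decoding step by step:
Bits 00 -> E
Bits 010 -> B
Bits 00 -> E
Bits 101 -> C
Bits 011 -> G
Bits 100 -> A


Decoded message: EBECGA


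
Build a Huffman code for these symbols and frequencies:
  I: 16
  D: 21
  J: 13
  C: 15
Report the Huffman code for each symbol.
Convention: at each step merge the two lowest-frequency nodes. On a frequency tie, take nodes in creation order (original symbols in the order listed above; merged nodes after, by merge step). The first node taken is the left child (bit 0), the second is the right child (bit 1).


Huffman tree construction:
Step 1: Merge J(13) + C(15) = 28
Step 2: Merge I(16) + D(21) = 37
Step 3: Merge (J+C)(28) + (I+D)(37) = 65
Read each symbol's code off the tree from the root (left child = 0, right child = 1).

Codes:
  I: 10 (length 2)
  D: 11 (length 2)
  J: 00 (length 2)
  C: 01 (length 2)
Average code length: 130/65 = 2.0000 bits/symbol


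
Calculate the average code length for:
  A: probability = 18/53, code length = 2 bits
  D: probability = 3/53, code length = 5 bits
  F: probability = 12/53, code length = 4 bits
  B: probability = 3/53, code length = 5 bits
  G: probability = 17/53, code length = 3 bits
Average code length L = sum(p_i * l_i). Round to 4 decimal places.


Weighted contributions p_i * l_i:
  A: (18/53) * 2 = 36/53
  D: (3/53) * 5 = 15/53
  F: (12/53) * 4 = 48/53
  B: (3/53) * 5 = 15/53
  G: (17/53) * 3 = 51/53
Sum = (36 + 15 + 48 + 15 + 51)/53 = 165/53

L = 165/53 = 3.1132 bits/symbol


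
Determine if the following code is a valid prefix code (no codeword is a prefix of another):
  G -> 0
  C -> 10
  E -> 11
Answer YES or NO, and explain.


Checking each pair (does one codeword prefix another?):
  G='0' vs C='10': no prefix
  G='0' vs E='11': no prefix
  C='10' vs G='0': no prefix
  C='10' vs E='11': no prefix
  E='11' vs G='0': no prefix
  E='11' vs C='10': no prefix
No violation found over all pairs.

YES -- this is a valid prefix code. No codeword is a prefix of any other codeword.


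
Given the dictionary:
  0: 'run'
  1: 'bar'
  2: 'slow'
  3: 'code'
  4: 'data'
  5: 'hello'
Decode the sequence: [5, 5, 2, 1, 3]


Look up each index in the dictionary:
  5 -> 'hello'
  5 -> 'hello'
  2 -> 'slow'
  1 -> 'bar'
  3 -> 'code'

Decoded: "hello hello slow bar code"


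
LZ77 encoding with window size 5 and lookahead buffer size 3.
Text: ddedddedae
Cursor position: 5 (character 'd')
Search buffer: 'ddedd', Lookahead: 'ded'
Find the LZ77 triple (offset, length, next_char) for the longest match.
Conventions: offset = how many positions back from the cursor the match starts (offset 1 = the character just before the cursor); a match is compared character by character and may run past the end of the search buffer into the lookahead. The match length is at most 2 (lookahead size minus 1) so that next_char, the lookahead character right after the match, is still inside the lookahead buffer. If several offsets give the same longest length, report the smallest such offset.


Try each offset into the search buffer:
  offset=1 (pos 4, char 'd'): match length 1
  offset=2 (pos 3, char 'd'): match length 1
  offset=3 (pos 2, char 'e'): match length 0
  offset=4 (pos 1, char 'd'): match length 2
  offset=5 (pos 0, char 'd'): match length 1
Longest match has length 2 at offset 4.
next_char = character at position 5 + 2 = 7 -> 'd'

Best match: offset=4, length=2 (matching 'de' starting at position 1)
LZ77 triple: (4, 2, 'd')


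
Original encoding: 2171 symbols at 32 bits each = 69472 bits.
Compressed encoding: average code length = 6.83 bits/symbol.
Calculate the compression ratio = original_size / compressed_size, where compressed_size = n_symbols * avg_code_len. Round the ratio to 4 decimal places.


original_size = n_symbols * orig_bits = 2171 * 32 = 69472 bits
compressed_size = n_symbols * avg_code_len = 2171 * 6.83 = 14827.93 bits
ratio = original_size / compressed_size = 69472 / 14827.93 = 4.6852

Compression ratio = 4.6852


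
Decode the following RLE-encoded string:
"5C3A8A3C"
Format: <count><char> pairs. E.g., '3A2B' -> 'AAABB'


Expanding each <count><char> pair:
  5C -> 'CCCCC'
  3A -> 'AAA'
  8A -> 'AAAAAAAA'
  3C -> 'CCC'

Decoded = CCCCCAAAAAAAAAAACCC


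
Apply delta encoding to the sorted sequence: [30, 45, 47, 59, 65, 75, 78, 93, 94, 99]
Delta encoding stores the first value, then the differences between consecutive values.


First value: 30
Deltas:
  45 - 30 = 15
  47 - 45 = 2
  59 - 47 = 12
  65 - 59 = 6
  75 - 65 = 10
  78 - 75 = 3
  93 - 78 = 15
  94 - 93 = 1
  99 - 94 = 5


Delta encoded: [30, 15, 2, 12, 6, 10, 3, 15, 1, 5]


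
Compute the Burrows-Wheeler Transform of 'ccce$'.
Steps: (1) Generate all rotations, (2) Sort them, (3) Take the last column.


Rotations (sorted):
  0: $ccce -> last char: e
  1: ccce$ -> last char: $
  2: cce$c -> last char: c
  3: ce$cc -> last char: c
  4: e$ccc -> last char: c


BWT = e$ccc


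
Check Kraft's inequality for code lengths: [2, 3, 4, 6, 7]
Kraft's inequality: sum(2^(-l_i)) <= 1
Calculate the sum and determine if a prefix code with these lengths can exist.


Sum = 2^(-2) + 2^(-3) + 2^(-4) + 2^(-6) + 2^(-7)
    = 0.25 + 0.125 + 0.0625 + 0.015625 + 0.0078125
    = 59/128 = 0.4609375
Since 0.4609375 <= 1, Kraft's inequality IS satisfied.
A prefix code with these lengths CAN exist.

Kraft sum = 0.4609375. Satisfied.


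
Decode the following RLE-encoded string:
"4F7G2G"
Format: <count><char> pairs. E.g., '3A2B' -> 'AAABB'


Expanding each <count><char> pair:
  4F -> 'FFFF'
  7G -> 'GGGGGGG'
  2G -> 'GG'

Decoded = FFFFGGGGGGGGG


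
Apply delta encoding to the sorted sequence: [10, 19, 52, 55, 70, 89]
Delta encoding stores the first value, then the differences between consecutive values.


First value: 10
Deltas:
  19 - 10 = 9
  52 - 19 = 33
  55 - 52 = 3
  70 - 55 = 15
  89 - 70 = 19


Delta encoded: [10, 9, 33, 3, 15, 19]


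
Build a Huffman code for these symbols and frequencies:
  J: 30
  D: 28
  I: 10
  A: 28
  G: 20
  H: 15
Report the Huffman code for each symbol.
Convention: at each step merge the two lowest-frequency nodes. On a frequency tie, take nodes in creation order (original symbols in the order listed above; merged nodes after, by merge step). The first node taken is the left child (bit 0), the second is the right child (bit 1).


Huffman tree construction:
Step 1: Merge I(10) + H(15) = 25
Step 2: Merge G(20) + (I+H)(25) = 45
Step 3: Merge D(28) + A(28) = 56
Step 4: Merge J(30) + (G+(I+H))(45) = 75
Step 5: Merge (D+A)(56) + (J+(G+(I+H)))(75) = 131
Read each symbol's code off the tree from the root (left child = 0, right child = 1).

Codes:
  J: 10 (length 2)
  D: 00 (length 2)
  I: 1110 (length 4)
  A: 01 (length 2)
  G: 110 (length 3)
  H: 1111 (length 4)
Average code length: 332/131 = 2.5344 bits/symbol


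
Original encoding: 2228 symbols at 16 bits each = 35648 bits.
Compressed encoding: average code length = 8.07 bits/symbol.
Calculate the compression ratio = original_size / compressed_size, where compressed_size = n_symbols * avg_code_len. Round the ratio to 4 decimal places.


original_size = n_symbols * orig_bits = 2228 * 16 = 35648 bits
compressed_size = n_symbols * avg_code_len = 2228 * 8.07 = 17979.96 bits
ratio = original_size / compressed_size = 35648 / 17979.96 = 1.9827

Compression ratio = 1.9827


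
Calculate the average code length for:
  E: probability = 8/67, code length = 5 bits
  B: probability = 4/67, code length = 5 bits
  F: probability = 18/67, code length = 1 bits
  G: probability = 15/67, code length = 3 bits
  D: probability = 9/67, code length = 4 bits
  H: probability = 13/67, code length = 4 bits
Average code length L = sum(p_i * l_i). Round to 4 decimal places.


Weighted contributions p_i * l_i:
  E: (8/67) * 5 = 40/67
  B: (4/67) * 5 = 20/67
  F: (18/67) * 1 = 18/67
  G: (15/67) * 3 = 45/67
  D: (9/67) * 4 = 36/67
  H: (13/67) * 4 = 52/67
Sum = (40 + 20 + 18 + 45 + 36 + 52)/67 = 211/67

L = 211/67 = 3.1493 bits/symbol


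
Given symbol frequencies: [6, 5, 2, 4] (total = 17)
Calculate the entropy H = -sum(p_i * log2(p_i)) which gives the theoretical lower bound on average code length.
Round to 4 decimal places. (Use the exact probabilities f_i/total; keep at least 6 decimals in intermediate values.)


Per-symbol terms -p_i * log2(p_i) with p_i = f_i/17:
  p = 6/17 = 0.352941: log2(p) = -1.502500, -p*log2(p) = 0.530294
  p = 5/17 = 0.294118: log2(p) = -1.765535, -p*log2(p) = 0.519275
  p = 2/17 = 0.117647: log2(p) = -3.087463, -p*log2(p) = 0.363231
  p = 4/17 = 0.235294: log2(p) = -2.087463, -p*log2(p) = 0.491168
H = 0.530294 + 0.519275 + 0.363231 + 0.491168 = 1.903968

H = 1.904 bits/symbol


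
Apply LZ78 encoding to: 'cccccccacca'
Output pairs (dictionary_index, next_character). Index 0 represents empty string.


LZ78 encoding steps:
Dictionary: {0: ''}
Step 1: w='' (idx 0), next='c' -> output (0, 'c'), add 'c' as idx 1
Step 2: w='c' (idx 1), next='c' -> output (1, 'c'), add 'cc' as idx 2
Step 3: w='cc' (idx 2), next='c' -> output (2, 'c'), add 'ccc' as idx 3
Step 4: w='c' (idx 1), next='a' -> output (1, 'a'), add 'ca' as idx 4
Step 5: w='cc' (idx 2), next='a' -> output (2, 'a'), add 'cca' as idx 5


Encoded: [(0, 'c'), (1, 'c'), (2, 'c'), (1, 'a'), (2, 'a')]


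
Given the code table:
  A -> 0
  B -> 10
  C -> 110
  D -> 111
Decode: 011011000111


Decoding:
0 -> A
110 -> C
110 -> C
0 -> A
0 -> A
111 -> D


Result: ACCAAD


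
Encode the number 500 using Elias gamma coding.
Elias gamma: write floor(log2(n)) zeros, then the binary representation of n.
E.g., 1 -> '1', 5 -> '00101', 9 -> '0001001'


num_bits = floor(log2(500)) + 1 = 9
leading_zeros = num_bits - 1 = 8
binary(500) = 111110100

Elias gamma(500) = '00000000' + '111110100' = 00000000111110100 (17 bits)


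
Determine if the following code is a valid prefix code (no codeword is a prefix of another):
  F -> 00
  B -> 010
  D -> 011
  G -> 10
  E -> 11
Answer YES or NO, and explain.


Checking each pair (does one codeword prefix another?):
  F='00' vs B='010': no prefix
  F='00' vs D='011': no prefix
  F='00' vs G='10': no prefix
  F='00' vs E='11': no prefix
  B='010' vs F='00': no prefix
  B='010' vs D='011': no prefix
  B='010' vs G='10': no prefix
  B='010' vs E='11': no prefix
  D='011' vs F='00': no prefix
  D='011' vs B='010': no prefix
  D='011' vs G='10': no prefix
  D='011' vs E='11': no prefix
  G='10' vs F='00': no prefix
  G='10' vs B='010': no prefix
  G='10' vs D='011': no prefix
  G='10' vs E='11': no prefix
  E='11' vs F='00': no prefix
  E='11' vs B='010': no prefix
  E='11' vs D='011': no prefix
  E='11' vs G='10': no prefix
No violation found over all pairs.

YES -- this is a valid prefix code. No codeword is a prefix of any other codeword.


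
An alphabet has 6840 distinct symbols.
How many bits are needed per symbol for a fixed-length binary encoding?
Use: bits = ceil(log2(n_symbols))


log2(6840) = 12.7398
Bracket: 2^12 = 4096 < 6840 <= 2^13 = 8192
So ceil(log2(6840)) = 13

bits = ceil(log2(6840)) = ceil(12.7398) = 13 bits


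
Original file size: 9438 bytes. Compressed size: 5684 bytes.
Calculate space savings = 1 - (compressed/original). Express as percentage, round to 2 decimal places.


ratio = compressed/original = 5684/9438 = 0.602246
savings = 1 - ratio = 1 - 0.602246 = 0.397754
as a percentage: 0.397754 * 100 = 39.78%

Space savings = 1 - 5684/9438 = 39.78%


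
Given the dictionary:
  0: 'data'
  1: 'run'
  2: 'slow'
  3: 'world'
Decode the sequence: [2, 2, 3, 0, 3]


Look up each index in the dictionary:
  2 -> 'slow'
  2 -> 'slow'
  3 -> 'world'
  0 -> 'data'
  3 -> 'world'

Decoded: "slow slow world data world"


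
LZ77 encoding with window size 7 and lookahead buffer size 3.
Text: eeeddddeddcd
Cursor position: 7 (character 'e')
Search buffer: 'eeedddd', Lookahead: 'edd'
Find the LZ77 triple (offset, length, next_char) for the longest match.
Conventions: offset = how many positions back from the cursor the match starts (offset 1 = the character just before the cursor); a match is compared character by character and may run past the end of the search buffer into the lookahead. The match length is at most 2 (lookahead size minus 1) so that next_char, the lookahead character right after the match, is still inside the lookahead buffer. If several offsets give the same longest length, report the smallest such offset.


Try each offset into the search buffer:
  offset=1 (pos 6, char 'd'): match length 0
  offset=2 (pos 5, char 'd'): match length 0
  offset=3 (pos 4, char 'd'): match length 0
  offset=4 (pos 3, char 'd'): match length 0
  offset=5 (pos 2, char 'e'): match length 2
  offset=6 (pos 1, char 'e'): match length 1
  offset=7 (pos 0, char 'e'): match length 1
Longest match has length 2 at offset 5.
next_char = character at position 7 + 2 = 9 -> 'd'

Best match: offset=5, length=2 (matching 'ed' starting at position 2)
LZ77 triple: (5, 2, 'd')


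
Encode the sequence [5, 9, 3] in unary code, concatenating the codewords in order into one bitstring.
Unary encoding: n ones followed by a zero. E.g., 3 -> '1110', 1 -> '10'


Encode each number as n ones followed by a terminating 0:
  5 -> 111110 (6 bits)
  9 -> 1111111110 (10 bits)
  3 -> 1110 (4 bits)
Total length = 6 + 10 + 4 = 20 bits.

Unary([5, 9, 3]) = 11111011111111101110 (20 bits)


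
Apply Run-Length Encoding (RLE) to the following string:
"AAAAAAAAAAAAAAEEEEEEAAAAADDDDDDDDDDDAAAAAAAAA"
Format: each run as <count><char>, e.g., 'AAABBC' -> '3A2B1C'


Scanning runs left to right:
  i=0: run of 'A' x 14 -> '14A'
  i=14: run of 'E' x 6 -> '6E'
  i=20: run of 'A' x 5 -> '5A'
  i=25: run of 'D' x 11 -> '11D'
  i=36: run of 'A' x 9 -> '9A'

RLE = 14A6E5A11D9A


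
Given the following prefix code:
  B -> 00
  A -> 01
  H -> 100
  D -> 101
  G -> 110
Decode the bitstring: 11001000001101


Decoding step by step:
Bits 110 -> G
Bits 01 -> A
Bits 00 -> B
Bits 00 -> B
Bits 01 -> A
Bits 101 -> D


Decoded message: GABBAD


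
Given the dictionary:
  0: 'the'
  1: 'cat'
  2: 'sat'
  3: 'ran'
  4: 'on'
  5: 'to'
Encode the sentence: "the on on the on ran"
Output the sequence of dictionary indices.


Look up each word in the dictionary:
  'the' -> 0
  'on' -> 4
  'on' -> 4
  'the' -> 0
  'on' -> 4
  'ran' -> 3

Encoded: [0, 4, 4, 0, 4, 3]


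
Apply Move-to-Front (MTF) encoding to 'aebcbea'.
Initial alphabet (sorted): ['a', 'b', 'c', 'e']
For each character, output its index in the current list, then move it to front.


MTF encoding:
'a': index 0 in ['a', 'b', 'c', 'e'] -> ['a', 'b', 'c', 'e']
'e': index 3 in ['a', 'b', 'c', 'e'] -> ['e', 'a', 'b', 'c']
'b': index 2 in ['e', 'a', 'b', 'c'] -> ['b', 'e', 'a', 'c']
'c': index 3 in ['b', 'e', 'a', 'c'] -> ['c', 'b', 'e', 'a']
'b': index 1 in ['c', 'b', 'e', 'a'] -> ['b', 'c', 'e', 'a']
'e': index 2 in ['b', 'c', 'e', 'a'] -> ['e', 'b', 'c', 'a']
'a': index 3 in ['e', 'b', 'c', 'a'] -> ['a', 'e', 'b', 'c']


Output: [0, 3, 2, 3, 1, 2, 3]


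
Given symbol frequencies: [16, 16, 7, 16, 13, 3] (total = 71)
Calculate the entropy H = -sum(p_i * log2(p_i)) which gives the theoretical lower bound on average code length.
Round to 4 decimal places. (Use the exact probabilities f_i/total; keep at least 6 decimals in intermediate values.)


Per-symbol terms -p_i * log2(p_i) with p_i = f_i/71:
  p = 16/71 = 0.225352: log2(p) = -2.149747, -p*log2(p) = 0.484450
  p = 16/71 = 0.225352: log2(p) = -2.149747, -p*log2(p) = 0.484450
  p = 7/71 = 0.098592: log2(p) = -3.342392, -p*log2(p) = 0.329532
  p = 16/71 = 0.225352: log2(p) = -2.149747, -p*log2(p) = 0.484450
  p = 13/71 = 0.183099: log2(p) = -2.449307, -p*log2(p) = 0.448465
  p = 3/71 = 0.042254: log2(p) = -4.564785, -p*log2(p) = 0.192878
H = 0.484450 + 0.484450 + 0.329532 + 0.484450 + 0.448465 + 0.192878 = 2.424225

H = 2.4242 bits/symbol


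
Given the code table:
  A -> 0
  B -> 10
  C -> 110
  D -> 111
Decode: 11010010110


Decoding:
110 -> C
10 -> B
0 -> A
10 -> B
110 -> C


Result: CBABC


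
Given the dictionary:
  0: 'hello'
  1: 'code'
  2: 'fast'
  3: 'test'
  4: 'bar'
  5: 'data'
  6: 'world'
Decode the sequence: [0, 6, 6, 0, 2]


Look up each index in the dictionary:
  0 -> 'hello'
  6 -> 'world'
  6 -> 'world'
  0 -> 'hello'
  2 -> 'fast'

Decoded: "hello world world hello fast"


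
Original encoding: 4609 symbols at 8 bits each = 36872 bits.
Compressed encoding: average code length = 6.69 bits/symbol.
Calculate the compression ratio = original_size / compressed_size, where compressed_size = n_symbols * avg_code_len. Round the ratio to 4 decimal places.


original_size = n_symbols * orig_bits = 4609 * 8 = 36872 bits
compressed_size = n_symbols * avg_code_len = 4609 * 6.69 = 30834.21 bits
ratio = original_size / compressed_size = 36872 / 30834.21 = 1.1958

Compression ratio = 1.1958


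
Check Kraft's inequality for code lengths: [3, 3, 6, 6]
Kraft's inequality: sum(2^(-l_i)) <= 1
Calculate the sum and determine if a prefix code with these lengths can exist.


Sum = 2^(-3) + 2^(-3) + 2^(-6) + 2^(-6)
    = 0.125 + 0.125 + 0.015625 + 0.015625
    = 18/64 = 0.28125
Since 0.28125 <= 1, Kraft's inequality IS satisfied.
A prefix code with these lengths CAN exist.

Kraft sum = 0.28125. Satisfied.


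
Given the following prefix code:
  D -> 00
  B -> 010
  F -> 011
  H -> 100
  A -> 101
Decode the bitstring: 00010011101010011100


Decoding step by step:
Bits 00 -> D
Bits 010 -> B
Bits 011 -> F
Bits 101 -> A
Bits 010 -> B
Bits 011 -> F
Bits 100 -> H


Decoded message: DBFABFH


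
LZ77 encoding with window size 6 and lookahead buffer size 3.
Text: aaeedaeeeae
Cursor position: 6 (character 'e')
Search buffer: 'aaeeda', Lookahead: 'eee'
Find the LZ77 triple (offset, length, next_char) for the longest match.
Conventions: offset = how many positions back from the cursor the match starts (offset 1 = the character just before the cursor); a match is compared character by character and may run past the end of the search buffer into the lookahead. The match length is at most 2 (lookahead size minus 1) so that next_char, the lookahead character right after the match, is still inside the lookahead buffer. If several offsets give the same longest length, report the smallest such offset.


Try each offset into the search buffer:
  offset=1 (pos 5, char 'a'): match length 0
  offset=2 (pos 4, char 'd'): match length 0
  offset=3 (pos 3, char 'e'): match length 1
  offset=4 (pos 2, char 'e'): match length 2
  offset=5 (pos 1, char 'a'): match length 0
  offset=6 (pos 0, char 'a'): match length 0
Longest match has length 2 at offset 4.
next_char = character at position 6 + 2 = 8 -> 'e'

Best match: offset=4, length=2 (matching 'ee' starting at position 2)
LZ77 triple: (4, 2, 'e')


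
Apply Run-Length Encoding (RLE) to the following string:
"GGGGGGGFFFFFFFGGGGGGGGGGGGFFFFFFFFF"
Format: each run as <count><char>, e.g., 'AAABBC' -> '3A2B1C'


Scanning runs left to right:
  i=0: run of 'G' x 7 -> '7G'
  i=7: run of 'F' x 7 -> '7F'
  i=14: run of 'G' x 12 -> '12G'
  i=26: run of 'F' x 9 -> '9F'

RLE = 7G7F12G9F


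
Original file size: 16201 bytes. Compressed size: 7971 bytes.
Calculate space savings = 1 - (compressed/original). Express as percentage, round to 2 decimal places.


ratio = compressed/original = 7971/16201 = 0.492007
savings = 1 - ratio = 1 - 0.492007 = 0.507993
as a percentage: 0.507993 * 100 = 50.8%

Space savings = 1 - 7971/16201 = 50.8%


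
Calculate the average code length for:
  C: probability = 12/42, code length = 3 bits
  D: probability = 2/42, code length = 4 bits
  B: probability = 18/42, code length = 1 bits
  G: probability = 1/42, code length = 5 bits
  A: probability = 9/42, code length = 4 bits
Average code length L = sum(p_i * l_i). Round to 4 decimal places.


Weighted contributions p_i * l_i:
  C: (12/42) * 3 = 36/42
  D: (2/42) * 4 = 8/42
  B: (18/42) * 1 = 18/42
  G: (1/42) * 5 = 5/42
  A: (9/42) * 4 = 36/42
Sum = (36 + 8 + 18 + 5 + 36)/42 = 103/42

L = 103/42 = 2.4524 bits/symbol


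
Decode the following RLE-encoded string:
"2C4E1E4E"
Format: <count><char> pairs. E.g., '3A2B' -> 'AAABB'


Expanding each <count><char> pair:
  2C -> 'CC'
  4E -> 'EEEE'
  1E -> 'E'
  4E -> 'EEEE'

Decoded = CCEEEEEEEEE


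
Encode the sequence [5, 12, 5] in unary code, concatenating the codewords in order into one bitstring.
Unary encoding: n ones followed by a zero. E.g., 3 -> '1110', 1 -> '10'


Encode each number as n ones followed by a terminating 0:
  5 -> 111110 (6 bits)
  12 -> 1111111111110 (13 bits)
  5 -> 111110 (6 bits)
Total length = 6 + 13 + 6 = 25 bits.

Unary([5, 12, 5]) = 1111101111111111110111110 (25 bits)


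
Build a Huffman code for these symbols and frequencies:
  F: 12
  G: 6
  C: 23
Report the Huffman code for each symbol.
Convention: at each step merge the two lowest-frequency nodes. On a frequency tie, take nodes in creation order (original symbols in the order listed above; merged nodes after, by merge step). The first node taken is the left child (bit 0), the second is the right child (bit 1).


Huffman tree construction:
Step 1: Merge G(6) + F(12) = 18
Step 2: Merge (G+F)(18) + C(23) = 41
Read each symbol's code off the tree from the root (left child = 0, right child = 1).

Codes:
  F: 01 (length 2)
  G: 00 (length 2)
  C: 1 (length 1)
Average code length: 59/41 = 1.4390 bits/symbol


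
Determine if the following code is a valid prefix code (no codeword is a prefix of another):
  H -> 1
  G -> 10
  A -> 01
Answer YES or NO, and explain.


Checking each pair (does one codeword prefix another?):
  H='1' vs G='10': prefix -- VIOLATION

NO -- this is NOT a valid prefix code. H (1) is a prefix of G (10).


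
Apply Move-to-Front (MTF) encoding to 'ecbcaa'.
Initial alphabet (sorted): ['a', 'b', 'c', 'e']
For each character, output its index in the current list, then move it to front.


MTF encoding:
'e': index 3 in ['a', 'b', 'c', 'e'] -> ['e', 'a', 'b', 'c']
'c': index 3 in ['e', 'a', 'b', 'c'] -> ['c', 'e', 'a', 'b']
'b': index 3 in ['c', 'e', 'a', 'b'] -> ['b', 'c', 'e', 'a']
'c': index 1 in ['b', 'c', 'e', 'a'] -> ['c', 'b', 'e', 'a']
'a': index 3 in ['c', 'b', 'e', 'a'] -> ['a', 'c', 'b', 'e']
'a': index 0 in ['a', 'c', 'b', 'e'] -> ['a', 'c', 'b', 'e']


Output: [3, 3, 3, 1, 3, 0]


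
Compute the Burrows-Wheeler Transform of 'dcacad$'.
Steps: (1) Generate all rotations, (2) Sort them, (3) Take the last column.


Rotations (sorted):
  0: $dcacad -> last char: d
  1: acad$dc -> last char: c
  2: ad$dcac -> last char: c
  3: cacad$d -> last char: d
  4: cad$dca -> last char: a
  5: d$dcaca -> last char: a
  6: dcacad$ -> last char: $


BWT = dccdaa$


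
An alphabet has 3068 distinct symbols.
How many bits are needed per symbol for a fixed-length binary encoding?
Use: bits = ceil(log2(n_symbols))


log2(3068) = 11.5831
Bracket: 2^11 = 2048 < 3068 <= 2^12 = 4096
So ceil(log2(3068)) = 12

bits = ceil(log2(3068)) = ceil(11.5831) = 12 bits


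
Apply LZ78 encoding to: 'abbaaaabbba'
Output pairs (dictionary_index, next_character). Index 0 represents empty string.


LZ78 encoding steps:
Dictionary: {0: ''}
Step 1: w='' (idx 0), next='a' -> output (0, 'a'), add 'a' as idx 1
Step 2: w='' (idx 0), next='b' -> output (0, 'b'), add 'b' as idx 2
Step 3: w='b' (idx 2), next='a' -> output (2, 'a'), add 'ba' as idx 3
Step 4: w='a' (idx 1), next='a' -> output (1, 'a'), add 'aa' as idx 4
Step 5: w='a' (idx 1), next='b' -> output (1, 'b'), add 'ab' as idx 5
Step 6: w='b' (idx 2), next='b' -> output (2, 'b'), add 'bb' as idx 6
Step 7: w='a' (idx 1), end of input -> output (1, '')


Encoded: [(0, 'a'), (0, 'b'), (2, 'a'), (1, 'a'), (1, 'b'), (2, 'b'), (1, '')]


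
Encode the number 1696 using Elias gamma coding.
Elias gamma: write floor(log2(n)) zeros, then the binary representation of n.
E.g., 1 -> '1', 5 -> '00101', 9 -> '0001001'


num_bits = floor(log2(1696)) + 1 = 11
leading_zeros = num_bits - 1 = 10
binary(1696) = 11010100000

Elias gamma(1696) = '0000000000' + '11010100000' = 000000000011010100000 (21 bits)


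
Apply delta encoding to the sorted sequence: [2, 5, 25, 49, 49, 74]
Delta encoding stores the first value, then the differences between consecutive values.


First value: 2
Deltas:
  5 - 2 = 3
  25 - 5 = 20
  49 - 25 = 24
  49 - 49 = 0
  74 - 49 = 25


Delta encoded: [2, 3, 20, 24, 0, 25]


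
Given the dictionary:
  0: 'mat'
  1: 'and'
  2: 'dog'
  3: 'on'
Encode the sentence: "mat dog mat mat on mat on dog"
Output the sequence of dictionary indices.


Look up each word in the dictionary:
  'mat' -> 0
  'dog' -> 2
  'mat' -> 0
  'mat' -> 0
  'on' -> 3
  'mat' -> 0
  'on' -> 3
  'dog' -> 2

Encoded: [0, 2, 0, 0, 3, 0, 3, 2]


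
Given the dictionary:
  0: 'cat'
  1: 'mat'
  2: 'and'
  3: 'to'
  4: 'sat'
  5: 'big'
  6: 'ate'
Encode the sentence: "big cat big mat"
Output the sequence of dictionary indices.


Look up each word in the dictionary:
  'big' -> 5
  'cat' -> 0
  'big' -> 5
  'mat' -> 1

Encoded: [5, 0, 5, 1]


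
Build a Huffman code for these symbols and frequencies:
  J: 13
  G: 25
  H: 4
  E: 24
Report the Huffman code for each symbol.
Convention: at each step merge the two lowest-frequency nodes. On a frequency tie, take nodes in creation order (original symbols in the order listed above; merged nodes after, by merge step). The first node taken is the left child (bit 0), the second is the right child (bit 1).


Huffman tree construction:
Step 1: Merge H(4) + J(13) = 17
Step 2: Merge (H+J)(17) + E(24) = 41
Step 3: Merge G(25) + ((H+J)+E)(41) = 66
Read each symbol's code off the tree from the root (left child = 0, right child = 1).

Codes:
  J: 101 (length 3)
  G: 0 (length 1)
  H: 100 (length 3)
  E: 11 (length 2)
Average code length: 124/66 = 1.8788 bits/symbol


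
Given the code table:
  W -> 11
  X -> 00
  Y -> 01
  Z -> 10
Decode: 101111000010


Decoding:
10 -> Z
11 -> W
11 -> W
00 -> X
00 -> X
10 -> Z


Result: ZWWXXZ


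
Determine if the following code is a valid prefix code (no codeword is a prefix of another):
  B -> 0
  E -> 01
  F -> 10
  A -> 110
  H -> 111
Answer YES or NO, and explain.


Checking each pair (does one codeword prefix another?):
  B='0' vs E='01': prefix -- VIOLATION

NO -- this is NOT a valid prefix code. B (0) is a prefix of E (01).


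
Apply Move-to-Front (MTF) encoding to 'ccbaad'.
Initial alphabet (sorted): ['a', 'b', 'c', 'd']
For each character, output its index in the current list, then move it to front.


MTF encoding:
'c': index 2 in ['a', 'b', 'c', 'd'] -> ['c', 'a', 'b', 'd']
'c': index 0 in ['c', 'a', 'b', 'd'] -> ['c', 'a', 'b', 'd']
'b': index 2 in ['c', 'a', 'b', 'd'] -> ['b', 'c', 'a', 'd']
'a': index 2 in ['b', 'c', 'a', 'd'] -> ['a', 'b', 'c', 'd']
'a': index 0 in ['a', 'b', 'c', 'd'] -> ['a', 'b', 'c', 'd']
'd': index 3 in ['a', 'b', 'c', 'd'] -> ['d', 'a', 'b', 'c']


Output: [2, 0, 2, 2, 0, 3]


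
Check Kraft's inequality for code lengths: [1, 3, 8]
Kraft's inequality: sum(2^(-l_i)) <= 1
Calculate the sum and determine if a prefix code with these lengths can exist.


Sum = 2^(-1) + 2^(-3) + 2^(-8)
    = 0.5 + 0.125 + 0.00390625
    = 161/256 = 0.62890625
Since 0.62890625 <= 1, Kraft's inequality IS satisfied.
A prefix code with these lengths CAN exist.

Kraft sum = 0.62890625. Satisfied.


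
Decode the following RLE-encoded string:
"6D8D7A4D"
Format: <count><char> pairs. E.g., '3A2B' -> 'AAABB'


Expanding each <count><char> pair:
  6D -> 'DDDDDD'
  8D -> 'DDDDDDDD'
  7A -> 'AAAAAAA'
  4D -> 'DDDD'

Decoded = DDDDDDDDDDDDDDAAAAAAADDDD


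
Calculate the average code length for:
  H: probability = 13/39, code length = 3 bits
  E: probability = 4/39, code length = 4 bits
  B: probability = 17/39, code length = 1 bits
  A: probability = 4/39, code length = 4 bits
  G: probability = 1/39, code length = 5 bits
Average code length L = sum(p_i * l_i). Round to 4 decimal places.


Weighted contributions p_i * l_i:
  H: (13/39) * 3 = 39/39
  E: (4/39) * 4 = 16/39
  B: (17/39) * 1 = 17/39
  A: (4/39) * 4 = 16/39
  G: (1/39) * 5 = 5/39
Sum = (39 + 16 + 17 + 16 + 5)/39 = 93/39

L = 93/39 = 2.3846 bits/symbol


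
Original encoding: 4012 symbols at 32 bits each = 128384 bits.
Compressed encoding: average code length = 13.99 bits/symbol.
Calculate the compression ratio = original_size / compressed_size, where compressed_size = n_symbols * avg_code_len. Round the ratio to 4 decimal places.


original_size = n_symbols * orig_bits = 4012 * 32 = 128384 bits
compressed_size = n_symbols * avg_code_len = 4012 * 13.99 = 56127.88 bits
ratio = original_size / compressed_size = 128384 / 56127.88 = 2.2873

Compression ratio = 2.2873


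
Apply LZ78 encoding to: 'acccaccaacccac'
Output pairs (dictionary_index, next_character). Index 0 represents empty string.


LZ78 encoding steps:
Dictionary: {0: ''}
Step 1: w='' (idx 0), next='a' -> output (0, 'a'), add 'a' as idx 1
Step 2: w='' (idx 0), next='c' -> output (0, 'c'), add 'c' as idx 2
Step 3: w='c' (idx 2), next='c' -> output (2, 'c'), add 'cc' as idx 3
Step 4: w='a' (idx 1), next='c' -> output (1, 'c'), add 'ac' as idx 4
Step 5: w='c' (idx 2), next='a' -> output (2, 'a'), add 'ca' as idx 5
Step 6: w='ac' (idx 4), next='c' -> output (4, 'c'), add 'acc' as idx 6
Step 7: w='ca' (idx 5), next='c' -> output (5, 'c'), add 'cac' as idx 7


Encoded: [(0, 'a'), (0, 'c'), (2, 'c'), (1, 'c'), (2, 'a'), (4, 'c'), (5, 'c')]
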